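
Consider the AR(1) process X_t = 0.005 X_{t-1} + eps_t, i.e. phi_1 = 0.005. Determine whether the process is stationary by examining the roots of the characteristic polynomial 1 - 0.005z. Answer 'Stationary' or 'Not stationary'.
\text{Stationary}

The AR(p) characteristic polynomial is P(z) = 1 - 0.005z.
Stationarity requires all roots to lie outside the unit circle, i.e. |z| > 1 for every root.
This is linear in z: 1 + (-0.005) z = 0  =>  z = -1/(-0.005) = 200,  |z| = 200.
Moduli of all roots: 200.0000.
All moduli strictly greater than 1? Yes.
Verdict: Stationary.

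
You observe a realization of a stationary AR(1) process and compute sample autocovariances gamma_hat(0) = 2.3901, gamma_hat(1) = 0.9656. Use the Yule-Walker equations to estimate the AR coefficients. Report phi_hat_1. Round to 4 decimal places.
\hat\phi_{1} = 0.4040

The Yule-Walker equations for an AR(p) process read, in matrix form,
  Gamma_p phi = r_p,   with   (Gamma_p)_{ij} = gamma(|i - j|),
                       (r_p)_i = gamma(i),   i,j = 1..p.
Substitute the sample gammas (Toeplitz matrix and right-hand side of size 1):
  Gamma_p = [[2.3901]]
  r_p     = [0.9656]
With p = 1 this is the single equation gamma(0) phi_1 = gamma(1):
  phi_hat_1 = gamma(1) / gamma(0) = 0.9656 / 2.3901 = 0.4040.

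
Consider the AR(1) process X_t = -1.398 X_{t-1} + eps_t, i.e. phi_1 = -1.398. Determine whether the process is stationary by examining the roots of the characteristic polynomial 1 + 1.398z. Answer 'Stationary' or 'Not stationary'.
\text{Not stationary}

The AR(p) characteristic polynomial is P(z) = 1 + 1.398z.
Stationarity requires all roots to lie outside the unit circle, i.e. |z| > 1 for every root.
This is linear in z: 1 + (1.398) z = 0  =>  z = -1/(1.398) = -0.715308,  |z| = 0.715308.
Moduli of all roots: 0.7153.
All moduli strictly greater than 1? No.
Verdict: Not stationary.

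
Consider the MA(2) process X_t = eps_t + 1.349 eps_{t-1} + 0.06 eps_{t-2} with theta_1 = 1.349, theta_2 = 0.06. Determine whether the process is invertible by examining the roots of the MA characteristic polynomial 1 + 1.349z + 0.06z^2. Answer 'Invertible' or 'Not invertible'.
\text{Not invertible}

The MA(q) characteristic polynomial is P(z) = 1 + 1.349z + 0.06z^2.
Invertibility requires all roots to lie outside the unit circle, i.e. |z| > 1 for every root.
Set 1 + (1.349) z + (0.06) z^2 = 0, i.e. a z^2 + b z + c = 0 with a = 0.06, b = 1.349, c = 1.
Discriminant D = b^2 - 4ac = (1.349)^2 - 4*(0.06)*1 = 1.819801 - (0.24) = 1.579801.
D >= 0, so the roots are real: z = (-b +/- sqrt(D)) / (2a) = (-1.349 +/- 1.256901) / (0.12).
  z_1 = (-1.349 + 1.256901) / (0.12) = -0.7675,   |z_1| = 0.7675.
  z_2 = (-1.349 - 1.256901) / (0.12) = -21.7158,   |z_2| = 21.7158.
Moduli of all roots: 0.7675, 21.7158.
All moduli strictly greater than 1? No.
Verdict: Not invertible.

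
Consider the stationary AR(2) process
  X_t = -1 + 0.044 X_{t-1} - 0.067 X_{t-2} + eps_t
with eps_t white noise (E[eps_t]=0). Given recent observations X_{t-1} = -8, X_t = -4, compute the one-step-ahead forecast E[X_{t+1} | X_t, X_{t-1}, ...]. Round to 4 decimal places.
E[X_{t+1} \mid \mathcal F_t] = -0.6400

For an AR(p) model X_t = c + sum_i phi_i X_{t-i} + eps_t, the
one-step-ahead conditional mean is
  E[X_{t+1} | X_t, ...] = c + sum_i phi_i X_{t+1-i}.
Substitute known values:
  E[X_{t+1} | ...] = -1 + (0.044) * (-4) + (-0.067) * (-8)
                   = -0.6400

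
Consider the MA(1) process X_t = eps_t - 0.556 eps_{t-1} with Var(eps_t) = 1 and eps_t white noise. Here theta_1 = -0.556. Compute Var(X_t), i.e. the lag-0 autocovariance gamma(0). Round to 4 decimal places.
\gamma(0) = 1.3091

For an MA(q) process X_t = eps_t + sum_i theta_i eps_{t-i} with
Var(eps_t) = sigma^2, the variance is
  gamma(0) = sigma^2 * (1 + sum_i theta_i^2).
  sum_i theta_i^2 = (-0.556)^2 = 0.309136.
  gamma(0) = 1 * (1 + 0.309136) = 1 * 1.309136 = 1.309136, which rounds to 1.3091.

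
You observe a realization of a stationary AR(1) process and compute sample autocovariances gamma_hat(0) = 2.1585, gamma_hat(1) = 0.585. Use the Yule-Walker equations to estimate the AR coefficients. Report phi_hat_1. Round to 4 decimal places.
\hat\phi_{1} = 0.2710

The Yule-Walker equations for an AR(p) process read, in matrix form,
  Gamma_p phi = r_p,   with   (Gamma_p)_{ij} = gamma(|i - j|),
                       (r_p)_i = gamma(i),   i,j = 1..p.
Substitute the sample gammas (Toeplitz matrix and right-hand side of size 1):
  Gamma_p = [[2.1585]]
  r_p     = [0.585]
With p = 1 this is the single equation gamma(0) phi_1 = gamma(1):
  phi_hat_1 = gamma(1) / gamma(0) = 0.585 / 2.1585 = 0.2710.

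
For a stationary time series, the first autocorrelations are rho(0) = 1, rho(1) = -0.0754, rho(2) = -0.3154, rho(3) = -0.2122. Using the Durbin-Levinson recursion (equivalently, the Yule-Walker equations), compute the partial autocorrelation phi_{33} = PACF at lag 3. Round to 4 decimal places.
\phi_{33} = -0.3009

The PACF at lag k is phi_{kk}, the last component of the solution
to the Yule-Walker system G_k phi = r_k where
  (G_k)_{ij} = rho(|i - j|), (r_k)_i = rho(i), i,j = 1..k.
Equivalently, Durbin-Levinson gives phi_{kk} iteratively:
  phi_{11} = rho(1)
  phi_{kk} = [rho(k) - sum_{j=1..k-1} phi_{k-1,j} rho(k-j)]
            / [1 - sum_{j=1..k-1} phi_{k-1,j} rho(j)],
  phi_{k,j} = phi_{k-1,j} - phi_{kk} phi_{k-1,k-j},  j = 1..k-1.
Step k = 1:
  phi_11 = rho(1) = -0.0754.
Step k = 2:
  phi_22 = [rho(2) - phi_11 rho(1)] / [1 - phi_11 rho(1)] = [-0.3154 - (-0.0754)(-0.0754)] / [1 - (-0.0754)(-0.0754)]
         = -0.32108516 / 0.99431484 = -0.322921.
  Update: phi_21 = phi_11 - phi_22 phi_11 = -0.0754 - (-0.322921)(-0.0754) = -0.099748.
Step k = 3:
  phi_33 = [rho(3) - phi_21 rho(2) - phi_22 rho(1)] / [1 - phi_21 rho(1) - phi_22 rho(2)]
    numerator   = -0.2122 - (-0.099748)(-0.3154) - (-0.322921)(-0.0754) = -0.26800884
    denominator = 1 - (-0.099748)(-0.0754) - (-0.322921)(-0.3154) = 0.89062969
  phi_33 = -0.26800884 / 0.89062969 = -0.3009.
Therefore phi_{33} = -0.3009.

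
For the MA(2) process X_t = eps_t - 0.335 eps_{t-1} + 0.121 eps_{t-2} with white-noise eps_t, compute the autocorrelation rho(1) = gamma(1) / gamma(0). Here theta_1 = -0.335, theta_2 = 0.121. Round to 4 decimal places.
\rho(1) = -0.3333

For an MA(q) process with theta_0 = 1, the autocovariance is
  gamma(k) = sigma^2 * sum_{i=0..q-k} theta_i * theta_{i+k},
and rho(k) = gamma(k) / gamma(0). Sigma^2 cancels.
  numerator   = (1)*(-0.335) + (-0.335)*(0.121) = -0.375535.
  denominator = (1)^2 + (-0.335)^2 + (0.121)^2 = 1.126866.
  rho(1) = -0.375535 / 1.126866 = -0.3333.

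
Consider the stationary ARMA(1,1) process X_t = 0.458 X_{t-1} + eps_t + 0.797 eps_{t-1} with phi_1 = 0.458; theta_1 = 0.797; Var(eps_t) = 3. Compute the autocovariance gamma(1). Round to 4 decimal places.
\gamma(1) = 6.5035

Multiply the model equation by X_{t-k} and take expectations. With theta_0 = psi_0 = 1 and psi_j the MA(infinity) weights, this gives
  gamma(k) - sum_i phi_i gamma(k-i) = c_k,
  c_k = sigma^2 * sum_{j=k..q} theta_j psi_{j-k}   (c_k = 0 for k > q),
using gamma(-m) = gamma(m).
psi-weights needed (psi_j = theta_j + sum_i phi_i psi_{j-i}):
  psi_1 = theta_1 + phi_1 = 0.797 + (0.458) = 1.255
Right-hand sides:
  c_0 = sigma^2 (1 + theta_1 psi_1) = 3 * (1 + (0.797)(1.255)) = 3 * 2.000235 = 6.000705
  c_1 = sigma^2 theta_1 = 3 * (0.797) = 2.391
  c_2 = 0
Equations for k = 0 and k = 1 (AR order 1):
  gamma(0) = phi_1 gamma(1) + c_0
  gamma(1) = phi_1 gamma(0) + c_1
Substituting the second into the first: gamma(0) (1 - phi_1^2) = c_0 + phi_1 c_1, so
  gamma(0) = (c_0 + phi_1 c_1) / (1 - phi_1^2) = (6.000705 + (0.458)(2.391)) / (1 - (0.458)^2) = 7.095783 / 0.790236 = 8.979321.
  gamma(1) = phi_1 gamma(0) + c_1 = (0.458)(8.979321) + (2.391) = 6.503529.
Therefore gamma(1) = 6.5035 (to 4 decimal places).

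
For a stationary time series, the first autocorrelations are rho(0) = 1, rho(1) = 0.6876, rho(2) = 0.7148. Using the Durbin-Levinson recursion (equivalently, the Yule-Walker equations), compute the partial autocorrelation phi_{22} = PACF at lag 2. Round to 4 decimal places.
\phi_{22} = 0.4590

The PACF at lag k is phi_{kk}, the last component of the solution
to the Yule-Walker system G_k phi = r_k where
  (G_k)_{ij} = rho(|i - j|), (r_k)_i = rho(i), i,j = 1..k.
Equivalently, Durbin-Levinson gives phi_{kk} iteratively:
  phi_{11} = rho(1)
  phi_{kk} = [rho(k) - sum_{j=1..k-1} phi_{k-1,j} rho(k-j)]
            / [1 - sum_{j=1..k-1} phi_{k-1,j} rho(j)],
  phi_{k,j} = phi_{k-1,j} - phi_{kk} phi_{k-1,k-j},  j = 1..k-1.
Step k = 1:
  phi_11 = rho(1) = 0.6876.
Step k = 2:
  phi_22 = [rho(2) - phi_11 rho(1)] / [1 - phi_11 rho(1)] = [0.7148 - (0.6876)(0.6876)] / [1 - (0.6876)(0.6876)]
         = 0.24200624 / 0.52720624 = 0.459.
Therefore phi_{22} = 0.4590.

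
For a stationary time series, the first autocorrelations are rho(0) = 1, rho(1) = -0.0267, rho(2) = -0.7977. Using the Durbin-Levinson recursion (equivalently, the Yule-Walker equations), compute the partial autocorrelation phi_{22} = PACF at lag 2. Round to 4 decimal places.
\phi_{22} = -0.7990

The PACF at lag k is phi_{kk}, the last component of the solution
to the Yule-Walker system G_k phi = r_k where
  (G_k)_{ij} = rho(|i - j|), (r_k)_i = rho(i), i,j = 1..k.
Equivalently, Durbin-Levinson gives phi_{kk} iteratively:
  phi_{11} = rho(1)
  phi_{kk} = [rho(k) - sum_{j=1..k-1} phi_{k-1,j} rho(k-j)]
            / [1 - sum_{j=1..k-1} phi_{k-1,j} rho(j)],
  phi_{k,j} = phi_{k-1,j} - phi_{kk} phi_{k-1,k-j},  j = 1..k-1.
Step k = 1:
  phi_11 = rho(1) = -0.0267.
Step k = 2:
  phi_22 = [rho(2) - phi_11 rho(1)] / [1 - phi_11 rho(1)] = [-0.7977 - (-0.0267)(-0.0267)] / [1 - (-0.0267)(-0.0267)]
         = -0.79841289 / 0.99928711 = -0.799.
Therefore phi_{22} = -0.7990.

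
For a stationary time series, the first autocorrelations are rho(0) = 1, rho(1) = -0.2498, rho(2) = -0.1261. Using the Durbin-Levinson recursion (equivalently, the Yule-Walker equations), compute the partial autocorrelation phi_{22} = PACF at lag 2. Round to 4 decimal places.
\phi_{22} = -0.2010

The PACF at lag k is phi_{kk}, the last component of the solution
to the Yule-Walker system G_k phi = r_k where
  (G_k)_{ij} = rho(|i - j|), (r_k)_i = rho(i), i,j = 1..k.
Equivalently, Durbin-Levinson gives phi_{kk} iteratively:
  phi_{11} = rho(1)
  phi_{kk} = [rho(k) - sum_{j=1..k-1} phi_{k-1,j} rho(k-j)]
            / [1 - sum_{j=1..k-1} phi_{k-1,j} rho(j)],
  phi_{k,j} = phi_{k-1,j} - phi_{kk} phi_{k-1,k-j},  j = 1..k-1.
Step k = 1:
  phi_11 = rho(1) = -0.2498.
Step k = 2:
  phi_22 = [rho(2) - phi_11 rho(1)] / [1 - phi_11 rho(1)] = [-0.1261 - (-0.2498)(-0.2498)] / [1 - (-0.2498)(-0.2498)]
         = -0.18850004 / 0.93759996 = -0.201.
Therefore phi_{22} = -0.2010.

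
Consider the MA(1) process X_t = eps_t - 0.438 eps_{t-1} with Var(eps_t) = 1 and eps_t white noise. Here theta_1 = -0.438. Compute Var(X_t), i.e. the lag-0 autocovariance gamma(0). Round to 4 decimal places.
\gamma(0) = 1.1918

For an MA(q) process X_t = eps_t + sum_i theta_i eps_{t-i} with
Var(eps_t) = sigma^2, the variance is
  gamma(0) = sigma^2 * (1 + sum_i theta_i^2).
  sum_i theta_i^2 = (-0.438)^2 = 0.191844.
  gamma(0) = 1 * (1 + 0.191844) = 1 * 1.191844 = 1.191844, which rounds to 1.1918.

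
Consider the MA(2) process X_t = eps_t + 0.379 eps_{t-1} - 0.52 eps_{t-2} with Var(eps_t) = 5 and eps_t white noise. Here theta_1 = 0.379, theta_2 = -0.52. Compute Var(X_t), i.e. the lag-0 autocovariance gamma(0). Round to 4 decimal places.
\gamma(0) = 7.0702

For an MA(q) process X_t = eps_t + sum_i theta_i eps_{t-i} with
Var(eps_t) = sigma^2, the variance is
  gamma(0) = sigma^2 * (1 + sum_i theta_i^2).
  sum_i theta_i^2 = (0.379)^2 + (-0.52)^2 = 0.143641 + 0.2704 = 0.414041.
  gamma(0) = 5 * (1 + 0.414041) = 5 * 1.414041 = 7.070205, which rounds to 7.0702.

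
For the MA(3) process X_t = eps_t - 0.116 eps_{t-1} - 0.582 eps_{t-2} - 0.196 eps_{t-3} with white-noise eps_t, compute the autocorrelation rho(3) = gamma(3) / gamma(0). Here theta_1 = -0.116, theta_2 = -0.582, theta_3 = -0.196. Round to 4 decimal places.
\rho(3) = -0.1409

For an MA(q) process with theta_0 = 1, the autocovariance is
  gamma(k) = sigma^2 * sum_{i=0..q-k} theta_i * theta_{i+k},
and rho(k) = gamma(k) / gamma(0). Sigma^2 cancels.
  numerator   = (1)*(-0.196) = -0.196.
  denominator = (1)^2 + (-0.116)^2 + (-0.582)^2 + (-0.196)^2 = 1.390596.
  rho(3) = -0.196 / 1.390596 = -0.1409.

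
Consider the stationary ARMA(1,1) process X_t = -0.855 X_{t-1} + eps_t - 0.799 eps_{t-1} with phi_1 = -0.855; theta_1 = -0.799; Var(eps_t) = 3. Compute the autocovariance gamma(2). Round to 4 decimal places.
\gamma(2) = 26.5480

Multiply the model equation by X_{t-k} and take expectations. With theta_0 = psi_0 = 1 and psi_j the MA(infinity) weights, this gives
  gamma(k) - sum_i phi_i gamma(k-i) = c_k,
  c_k = sigma^2 * sum_{j=k..q} theta_j psi_{j-k}   (c_k = 0 for k > q),
using gamma(-m) = gamma(m).
psi-weights needed (psi_j = theta_j + sum_i phi_i psi_{j-i}):
  psi_1 = theta_1 + phi_1 = -0.799 + (-0.855) = -1.654
Right-hand sides:
  c_0 = sigma^2 (1 + theta_1 psi_1) = 3 * (1 + (-0.799)(-1.654)) = 3 * 2.321546 = 6.964638
  c_1 = sigma^2 theta_1 = 3 * (-0.799) = -2.397
  c_2 = 0
Equations for k = 0 and k = 1 (AR order 1):
  gamma(0) = phi_1 gamma(1) + c_0
  gamma(1) = phi_1 gamma(0) + c_1
Substituting the second into the first: gamma(0) (1 - phi_1^2) = c_0 + phi_1 c_1, so
  gamma(0) = (c_0 + phi_1 c_1) / (1 - phi_1^2) = (6.964638 + (-0.855)(-2.397)) / (1 - (-0.855)^2) = 9.014073 / 0.268975 = 33.51268.
  gamma(1) = phi_1 gamma(0) + c_1 = (-0.855)(33.51268) + (-2.397) = -31.050341.
For k = 2 (> q): gamma(2) = phi_1 gamma(1) = (-0.855)(-31.050341) = 26.548042.
Therefore gamma(2) = 26.5480 (to 4 decimal places).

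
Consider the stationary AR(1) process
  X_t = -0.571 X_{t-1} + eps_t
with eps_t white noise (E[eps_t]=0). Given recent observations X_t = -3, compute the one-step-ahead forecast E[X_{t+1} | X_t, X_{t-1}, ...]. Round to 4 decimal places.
E[X_{t+1} \mid \mathcal F_t] = 1.7130

For an AR(p) model X_t = c + sum_i phi_i X_{t-i} + eps_t, the
one-step-ahead conditional mean is
  E[X_{t+1} | X_t, ...] = c + sum_i phi_i X_{t+1-i}.
Substitute known values:
  E[X_{t+1} | ...] = (-0.571) * (-3)
                   = 1.7130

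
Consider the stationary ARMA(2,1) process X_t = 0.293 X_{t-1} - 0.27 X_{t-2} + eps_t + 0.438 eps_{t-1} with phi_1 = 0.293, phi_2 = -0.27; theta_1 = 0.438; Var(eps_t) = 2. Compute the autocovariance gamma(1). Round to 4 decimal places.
\gamma(1) = 1.4225

Multiply the model equation by X_{t-k} and take expectations. With theta_0 = psi_0 = 1 and psi_j the MA(infinity) weights, this gives
  gamma(k) - sum_i phi_i gamma(k-i) = c_k,
  c_k = sigma^2 * sum_{j=k..q} theta_j psi_{j-k}   (c_k = 0 for k > q),
using gamma(-m) = gamma(m).
psi-weights needed (psi_j = theta_j + sum_i phi_i psi_{j-i}):
  psi_1 = theta_1 + phi_1 = 0.438 + (0.293) = 0.731
Right-hand sides:
  c_0 = sigma^2 (1 + theta_1 psi_1) = 2 * (1 + (0.438)(0.731)) = 2 * 1.320178 = 2.640356
  c_1 = sigma^2 theta_1 = 2 * (0.438) = 0.876
  c_2 = 0
Equations for k = 0, 1, 2 (AR order 2, c_2 = 0):
  (E0) gamma(0) = phi_1 gamma(1) + phi_2 gamma(2) + c_0
  (E1) gamma(1) = phi_1 gamma(0) + phi_2 gamma(1) + c_1
  (E2) gamma(2) = phi_1 gamma(1) + phi_2 gamma(0)
From (E1): gamma(1) = A gamma(0) + B with
  A = phi_1 / (1 - phi_2) = 0.293 / 1.27 = 0.230709,   B = c_1 / (1 - phi_2) = 0.876 / 1.27 = 0.689764.
Insert (E2) into (E0): gamma(0) (1 - phi_2^2) = phi_1 (1 + phi_2) gamma(1) + c_0.
  phi_1 (1 + phi_2) = (0.293)(0.73) = 0.21389,   1 - phi_2^2 = 0.9271.
Replace gamma(1) by A gamma(0) + B and collect gamma(0):
  gamma(0) [0.9271 - (0.21389)(0.230709)] = (0.21389)(0.689764) + 2.640356
  gamma(0) * 0.877754 = 2.78789
  gamma(0) = 2.78789 / 0.877754 = 3.176164.
  gamma(1) = A gamma(0) + B = (0.230709)(3.176164) + (0.689764) = 1.422532.
Therefore gamma(1) = 1.4225 (to 4 decimal places).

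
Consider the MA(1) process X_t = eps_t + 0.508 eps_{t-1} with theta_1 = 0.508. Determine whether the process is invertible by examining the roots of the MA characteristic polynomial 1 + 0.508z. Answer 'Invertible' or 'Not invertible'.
\text{Invertible}

The MA(q) characteristic polynomial is P(z) = 1 + 0.508z.
Invertibility requires all roots to lie outside the unit circle, i.e. |z| > 1 for every root.
This is linear in z: 1 + (0.508) z = 0  =>  z = -1/(0.508) = -1.968504,  |z| = 1.968504.
Moduli of all roots: 1.9685.
All moduli strictly greater than 1? Yes.
Verdict: Invertible.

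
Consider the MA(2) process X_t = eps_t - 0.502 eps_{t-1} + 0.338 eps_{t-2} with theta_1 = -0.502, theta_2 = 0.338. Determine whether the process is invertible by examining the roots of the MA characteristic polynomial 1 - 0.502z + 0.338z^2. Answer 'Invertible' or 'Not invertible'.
\text{Invertible}

The MA(q) characteristic polynomial is P(z) = 1 - 0.502z + 0.338z^2.
Invertibility requires all roots to lie outside the unit circle, i.e. |z| > 1 for every root.
Set 1 + (-0.502) z + (0.338) z^2 = 0, i.e. a z^2 + b z + c = 0 with a = 0.338, b = -0.502, c = 1.
Discriminant D = b^2 - 4ac = (-0.502)^2 - 4*(0.338)*1 = 0.252004 - (1.352) = -1.099996.
D < 0, so the roots are the complex-conjugate pair z = (-b +/- i sqrt(-D)) / (2a) = 0.7426 +/- 1.5515i.
For a conjugate pair |z|^2 = z * conj(z) = (product of roots) = c/a = 1/(0.338) = 2.95858, so |z| = sqrt(2.95858) = 1.7201 for both roots.
Moduli of all roots: 1.7201, 1.7201.
All moduli strictly greater than 1? Yes.
Verdict: Invertible.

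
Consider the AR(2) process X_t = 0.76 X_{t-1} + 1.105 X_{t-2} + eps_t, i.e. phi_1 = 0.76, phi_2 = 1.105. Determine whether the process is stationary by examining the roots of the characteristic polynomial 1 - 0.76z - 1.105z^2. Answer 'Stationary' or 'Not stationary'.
\text{Not stationary}

The AR(p) characteristic polynomial is P(z) = 1 - 0.76z - 1.105z^2.
Stationarity requires all roots to lie outside the unit circle, i.e. |z| > 1 for every root.
Set 1 + (-0.76) z + (-1.105) z^2 = 0, i.e. a z^2 + b z + c = 0 with a = -1.105, b = -0.76, c = 1.
Discriminant D = b^2 - 4ac = (-0.76)^2 - 4*(-1.105)*1 = 0.5776 - (-4.42) = 4.9976.
D >= 0, so the roots are real: z = (-b +/- sqrt(D)) / (2a) = (0.76 +/- 2.235531) / (-2.21).
  z_1 = (0.76 + 2.235531) / (-2.21) = -1.3554,   |z_1| = 1.3554.
  z_2 = (0.76 - 2.235531) / (-2.21) = 0.6677,   |z_2| = 0.6677.
Moduli of all roots: 1.3554, 0.6677.
All moduli strictly greater than 1? No.
Verdict: Not stationary.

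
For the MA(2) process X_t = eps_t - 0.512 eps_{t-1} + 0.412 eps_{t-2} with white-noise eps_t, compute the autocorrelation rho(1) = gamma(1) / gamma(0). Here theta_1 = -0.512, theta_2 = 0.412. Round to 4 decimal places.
\rho(1) = -0.5049

For an MA(q) process with theta_0 = 1, the autocovariance is
  gamma(k) = sigma^2 * sum_{i=0..q-k} theta_i * theta_{i+k},
and rho(k) = gamma(k) / gamma(0). Sigma^2 cancels.
  numerator   = (1)*(-0.512) + (-0.512)*(0.412) = -0.722944.
  denominator = (1)^2 + (-0.512)^2 + (0.412)^2 = 1.431888.
  rho(1) = -0.722944 / 1.431888 = -0.5049.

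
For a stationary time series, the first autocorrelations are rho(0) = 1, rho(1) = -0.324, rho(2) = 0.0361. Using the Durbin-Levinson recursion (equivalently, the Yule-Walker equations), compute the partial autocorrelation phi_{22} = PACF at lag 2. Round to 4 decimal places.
\phi_{22} = -0.0770

The PACF at lag k is phi_{kk}, the last component of the solution
to the Yule-Walker system G_k phi = r_k where
  (G_k)_{ij} = rho(|i - j|), (r_k)_i = rho(i), i,j = 1..k.
Equivalently, Durbin-Levinson gives phi_{kk} iteratively:
  phi_{11} = rho(1)
  phi_{kk} = [rho(k) - sum_{j=1..k-1} phi_{k-1,j} rho(k-j)]
            / [1 - sum_{j=1..k-1} phi_{k-1,j} rho(j)],
  phi_{k,j} = phi_{k-1,j} - phi_{kk} phi_{k-1,k-j},  j = 1..k-1.
Step k = 1:
  phi_11 = rho(1) = -0.324.
Step k = 2:
  phi_22 = [rho(2) - phi_11 rho(1)] / [1 - phi_11 rho(1)] = [0.0361 - (-0.324)(-0.324)] / [1 - (-0.324)(-0.324)]
         = -0.068876 / 0.895024 = -0.077.
Therefore phi_{22} = -0.0770.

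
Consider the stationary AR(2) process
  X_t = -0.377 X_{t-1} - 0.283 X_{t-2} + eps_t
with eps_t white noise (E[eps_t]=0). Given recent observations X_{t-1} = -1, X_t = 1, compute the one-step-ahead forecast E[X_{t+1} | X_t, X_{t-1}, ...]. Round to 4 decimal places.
E[X_{t+1} \mid \mathcal F_t] = -0.0940

For an AR(p) model X_t = c + sum_i phi_i X_{t-i} + eps_t, the
one-step-ahead conditional mean is
  E[X_{t+1} | X_t, ...] = c + sum_i phi_i X_{t+1-i}.
Substitute known values:
  E[X_{t+1} | ...] = (-0.377) * (1) + (-0.283) * (-1)
                   = -0.0940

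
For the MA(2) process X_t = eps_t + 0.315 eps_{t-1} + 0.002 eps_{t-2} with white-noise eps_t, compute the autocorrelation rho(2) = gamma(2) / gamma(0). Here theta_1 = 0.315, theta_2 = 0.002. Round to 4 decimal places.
\rho(2) = 0.0018

For an MA(q) process with theta_0 = 1, the autocovariance is
  gamma(k) = sigma^2 * sum_{i=0..q-k} theta_i * theta_{i+k},
and rho(k) = gamma(k) / gamma(0). Sigma^2 cancels.
  numerator   = (1)*(0.002) = 0.002.
  denominator = (1)^2 + (0.315)^2 + (0.002)^2 = 1.099229.
  rho(2) = 0.002 / 1.099229 = 0.0018.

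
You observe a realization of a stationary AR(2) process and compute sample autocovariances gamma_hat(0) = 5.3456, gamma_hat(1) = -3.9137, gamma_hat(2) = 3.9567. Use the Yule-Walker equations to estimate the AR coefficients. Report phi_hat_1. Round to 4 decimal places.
\hat\phi_{1} = -0.4100

The Yule-Walker equations for an AR(p) process read, in matrix form,
  Gamma_p phi = r_p,   with   (Gamma_p)_{ij} = gamma(|i - j|),
                       (r_p)_i = gamma(i),   i,j = 1..p.
Substitute the sample gammas (Toeplitz matrix and right-hand side of size 2):
  Gamma_p = [[5.3456, -3.9137], [-3.9137, 5.3456]]
  r_p     = [-3.9137, 3.9567]
Written out:
  5.3456 phi_1 - 3.9137 phi_2 = -3.9137
  -3.9137 phi_1 + 5.3456 phi_2 = 3.9567
Solve by Cramer's rule:
  det = gamma(0)^2 - gamma(1)^2 = (5.3456)^2 - (-3.9137)^2 = 28.57543936 - 15.31704769 = 13.25839167
  phi_hat_1 = [gamma(1) gamma(0) - gamma(1) gamma(2)] / det = [(-3.9137)(5.3456) - (-3.9137)(3.9567)] / 13.25839167 = -5.43573793 / 13.25839167 = -0.41
  phi_hat_2 = [gamma(0) gamma(2) - gamma(1)^2] / det = [(5.3456)(3.9567) - (-3.9137)^2] / 13.25839167 = 5.83388783 / 13.25839167 = 0.44
So phi_hat = [-0.4100, 0.4400].
Therefore phi_hat_1 = -0.4100.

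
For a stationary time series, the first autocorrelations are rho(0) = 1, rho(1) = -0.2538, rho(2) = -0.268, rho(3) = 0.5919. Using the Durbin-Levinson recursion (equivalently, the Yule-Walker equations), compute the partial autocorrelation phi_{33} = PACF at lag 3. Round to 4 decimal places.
\phi_{33} = 0.5010

The PACF at lag k is phi_{kk}, the last component of the solution
to the Yule-Walker system G_k phi = r_k where
  (G_k)_{ij} = rho(|i - j|), (r_k)_i = rho(i), i,j = 1..k.
Equivalently, Durbin-Levinson gives phi_{kk} iteratively:
  phi_{11} = rho(1)
  phi_{kk} = [rho(k) - sum_{j=1..k-1} phi_{k-1,j} rho(k-j)]
            / [1 - sum_{j=1..k-1} phi_{k-1,j} rho(j)],
  phi_{k,j} = phi_{k-1,j} - phi_{kk} phi_{k-1,k-j},  j = 1..k-1.
Step k = 1:
  phi_11 = rho(1) = -0.2538.
Step k = 2:
  phi_22 = [rho(2) - phi_11 rho(1)] / [1 - phi_11 rho(1)] = [-0.268 - (-0.2538)(-0.2538)] / [1 - (-0.2538)(-0.2538)]
         = -0.33241444 / 0.93558556 = -0.355301.
  Update: phi_21 = phi_11 - phi_22 phi_11 = -0.2538 - (-0.355301)(-0.2538) = -0.343975.
Step k = 3:
  phi_33 = [rho(3) - phi_21 rho(2) - phi_22 rho(1)] / [1 - phi_21 rho(1) - phi_22 rho(2)]
    numerator   = 0.5919 - (-0.343975)(-0.268) - (-0.355301)(-0.2538) = 0.40953922
    denominator = 1 - (-0.343975)(-0.2538) - (-0.355301)(-0.268) = 0.81747839
  phi_33 = 0.40953922 / 0.81747839 = 0.501.
Therefore phi_{33} = 0.5010.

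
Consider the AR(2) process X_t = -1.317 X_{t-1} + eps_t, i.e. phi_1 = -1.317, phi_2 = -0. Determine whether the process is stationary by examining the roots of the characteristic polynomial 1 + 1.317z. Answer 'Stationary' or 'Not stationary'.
\text{Not stationary}

The AR(p) characteristic polynomial is P(z) = 1 + 1.317z.
Stationarity requires all roots to lie outside the unit circle, i.e. |z| > 1 for every root.
This is linear in z: 1 + (1.317) z = 0  =>  z = -1/(1.317) = -0.759301,  |z| = 0.759301.
Moduli of all roots: 0.7593.
All moduli strictly greater than 1? No.
Verdict: Not stationary.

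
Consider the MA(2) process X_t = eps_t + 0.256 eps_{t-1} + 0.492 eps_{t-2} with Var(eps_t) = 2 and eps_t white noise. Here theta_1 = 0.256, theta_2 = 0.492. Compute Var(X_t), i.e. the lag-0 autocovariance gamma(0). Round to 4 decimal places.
\gamma(0) = 2.6152

For an MA(q) process X_t = eps_t + sum_i theta_i eps_{t-i} with
Var(eps_t) = sigma^2, the variance is
  gamma(0) = sigma^2 * (1 + sum_i theta_i^2).
  sum_i theta_i^2 = (0.256)^2 + (0.492)^2 = 0.065536 + 0.242064 = 0.3076.
  gamma(0) = 2 * (1 + 0.3076) = 2 * 1.3076 = 2.6152.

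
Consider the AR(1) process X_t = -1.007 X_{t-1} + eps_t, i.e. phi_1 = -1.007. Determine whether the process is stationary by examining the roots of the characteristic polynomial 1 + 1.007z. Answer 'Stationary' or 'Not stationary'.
\text{Not stationary}

The AR(p) characteristic polynomial is P(z) = 1 + 1.007z.
Stationarity requires all roots to lie outside the unit circle, i.e. |z| > 1 for every root.
This is linear in z: 1 + (1.007) z = 0  =>  z = -1/(1.007) = -0.993049,  |z| = 0.993049.
Moduli of all roots: 0.9930.
All moduli strictly greater than 1? No.
Verdict: Not stationary.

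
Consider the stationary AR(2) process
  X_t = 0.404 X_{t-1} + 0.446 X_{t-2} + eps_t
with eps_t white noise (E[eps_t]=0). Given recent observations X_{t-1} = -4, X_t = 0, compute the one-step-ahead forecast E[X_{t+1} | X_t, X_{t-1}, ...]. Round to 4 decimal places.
E[X_{t+1} \mid \mathcal F_t] = -1.7840

For an AR(p) model X_t = c + sum_i phi_i X_{t-i} + eps_t, the
one-step-ahead conditional mean is
  E[X_{t+1} | X_t, ...] = c + sum_i phi_i X_{t+1-i}.
Substitute known values:
  E[X_{t+1} | ...] = (0.404) * (0) + (0.446) * (-4)
                   = -1.7840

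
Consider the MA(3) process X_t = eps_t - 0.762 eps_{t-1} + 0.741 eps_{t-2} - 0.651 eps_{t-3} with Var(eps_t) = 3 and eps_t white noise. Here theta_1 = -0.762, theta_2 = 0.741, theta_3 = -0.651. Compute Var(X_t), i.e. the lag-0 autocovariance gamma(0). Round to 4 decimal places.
\gamma(0) = 7.6606

For an MA(q) process X_t = eps_t + sum_i theta_i eps_{t-i} with
Var(eps_t) = sigma^2, the variance is
  gamma(0) = sigma^2 * (1 + sum_i theta_i^2).
  sum_i theta_i^2 = (-0.762)^2 + (0.741)^2 + (-0.651)^2 = 0.580644 + 0.549081 + 0.423801 = 1.553526.
  gamma(0) = 3 * (1 + 1.553526) = 3 * 2.553526 = 7.660578, which rounds to 7.6606.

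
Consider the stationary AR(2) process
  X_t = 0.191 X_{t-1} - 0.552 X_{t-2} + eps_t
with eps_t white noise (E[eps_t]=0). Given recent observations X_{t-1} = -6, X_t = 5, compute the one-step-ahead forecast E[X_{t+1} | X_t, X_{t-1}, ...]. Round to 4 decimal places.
E[X_{t+1} \mid \mathcal F_t] = 4.2670

For an AR(p) model X_t = c + sum_i phi_i X_{t-i} + eps_t, the
one-step-ahead conditional mean is
  E[X_{t+1} | X_t, ...] = c + sum_i phi_i X_{t+1-i}.
Substitute known values:
  E[X_{t+1} | ...] = (0.191) * (5) + (-0.552) * (-6)
                   = 4.2670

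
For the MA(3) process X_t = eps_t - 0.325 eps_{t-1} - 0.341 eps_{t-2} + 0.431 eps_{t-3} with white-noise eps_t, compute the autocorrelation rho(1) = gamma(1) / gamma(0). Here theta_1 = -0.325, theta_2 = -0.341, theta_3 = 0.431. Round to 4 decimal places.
\rho(1) = -0.2566

For an MA(q) process with theta_0 = 1, the autocovariance is
  gamma(k) = sigma^2 * sum_{i=0..q-k} theta_i * theta_{i+k},
and rho(k) = gamma(k) / gamma(0). Sigma^2 cancels.
  numerator   = (1)*(-0.325) + (-0.325)*(-0.341) + (-0.341)*(0.431) = -0.361146.
  denominator = (1)^2 + (-0.325)^2 + (-0.341)^2 + (0.431)^2 = 1.407667.
  rho(1) = -0.361146 / 1.407667 = -0.2566.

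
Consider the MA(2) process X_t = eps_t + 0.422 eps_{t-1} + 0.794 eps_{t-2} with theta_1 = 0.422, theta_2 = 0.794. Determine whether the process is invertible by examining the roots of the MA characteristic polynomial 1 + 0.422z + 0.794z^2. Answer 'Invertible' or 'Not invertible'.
\text{Invertible}

The MA(q) characteristic polynomial is P(z) = 1 + 0.422z + 0.794z^2.
Invertibility requires all roots to lie outside the unit circle, i.e. |z| > 1 for every root.
Set 1 + (0.422) z + (0.794) z^2 = 0, i.e. a z^2 + b z + c = 0 with a = 0.794, b = 0.422, c = 1.
Discriminant D = b^2 - 4ac = (0.422)^2 - 4*(0.794)*1 = 0.178084 - (3.176) = -2.997916.
D < 0, so the roots are the complex-conjugate pair z = (-b +/- i sqrt(-D)) / (2a) = -0.2657 +/- 1.0903i.
For a conjugate pair |z|^2 = z * conj(z) = (product of roots) = c/a = 1/(0.794) = 1.259446, so |z| = sqrt(1.259446) = 1.1223 for both roots.
Moduli of all roots: 1.1223, 1.1223.
All moduli strictly greater than 1? Yes.
Verdict: Invertible.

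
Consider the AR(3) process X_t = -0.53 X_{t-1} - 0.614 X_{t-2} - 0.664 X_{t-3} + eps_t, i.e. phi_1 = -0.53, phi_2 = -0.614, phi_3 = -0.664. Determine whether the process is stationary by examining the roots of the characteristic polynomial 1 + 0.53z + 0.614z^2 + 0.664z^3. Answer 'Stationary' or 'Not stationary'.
\text{Stationary}

The AR(p) characteristic polynomial is P(z) = 1 + 0.53z + 0.614z^2 + 0.664z^3.
Stationarity requires all roots to lie outside the unit circle, i.e. |z| > 1 for every root.
Degree 3: look for a simple real root z0 first, then factor out (1 - z/z0) and solve the remaining quadratic.
Testing z0 = -1.25: P(-1.25) = 1 + (0.53)(-1.25) + (0.614)(-1.25)^2 + (0.664)(-1.25)^3
  = 1 + (-0.6625) + (0.959375) + (-1.296875) = 0.  So z_0 = -1.25 is a root, |z_0| = 1.25.
Divide out the factor (1 + 0.8 z) = (1 - z/z0) (since 1/z0 = -0.8):
  P(z) = (1 + 0.8 z)(1 + (-0.27) z + (0.83) z^2)
  [check: z-coef -0.27 - (-0.8) = 0.53; z^2-coef 0.83 - (-0.8)(-0.27) = 0.614; z^3-coef -(-0.8)(0.83) = 0.664.]
Remaining roots from the quadratic factor 1 + (-0.27) z + (0.83) z^2:
  Set 1 + (-0.27) z + (0.83) z^2 = 0, i.e. a z^2 + b z + c = 0 with a = 0.83, b = -0.27, c = 1.
  Discriminant D = b^2 - 4ac = (-0.27)^2 - 4*(0.83)*1 = 0.0729 - (3.32) = -3.2471.
  D < 0, so the roots are the complex-conjugate pair z = (-b +/- i sqrt(-D)) / (2a) = 0.1627 +/- 1.0855i.
  For a conjugate pair |z|^2 = z * conj(z) = (product of roots) = c/a = 1/(0.83) = 1.204819, so |z| = sqrt(1.204819) = 1.0976 for both roots.
Moduli of all roots: 1.2500, 1.0976, 1.0976.
All moduli strictly greater than 1? Yes.
Verdict: Stationary.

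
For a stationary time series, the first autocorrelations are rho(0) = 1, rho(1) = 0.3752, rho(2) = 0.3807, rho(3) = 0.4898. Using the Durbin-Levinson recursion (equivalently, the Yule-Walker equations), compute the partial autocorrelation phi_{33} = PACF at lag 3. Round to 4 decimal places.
\phi_{33} = 0.3561

The PACF at lag k is phi_{kk}, the last component of the solution
to the Yule-Walker system G_k phi = r_k where
  (G_k)_{ij} = rho(|i - j|), (r_k)_i = rho(i), i,j = 1..k.
Equivalently, Durbin-Levinson gives phi_{kk} iteratively:
  phi_{11} = rho(1)
  phi_{kk} = [rho(k) - sum_{j=1..k-1} phi_{k-1,j} rho(k-j)]
            / [1 - sum_{j=1..k-1} phi_{k-1,j} rho(j)],
  phi_{k,j} = phi_{k-1,j} - phi_{kk} phi_{k-1,k-j},  j = 1..k-1.
Step k = 1:
  phi_11 = rho(1) = 0.3752.
Step k = 2:
  phi_22 = [rho(2) - phi_11 rho(1)] / [1 - phi_11 rho(1)] = [0.3807 - (0.3752)(0.3752)] / [1 - (0.3752)(0.3752)]
         = 0.23992496 / 0.85922496 = 0.279234.
  Update: phi_21 = phi_11 - phi_22 phi_11 = 0.3752 - (0.279234)(0.3752) = 0.270431.
Step k = 3:
  phi_33 = [rho(3) - phi_21 rho(2) - phi_22 rho(1)] / [1 - phi_21 rho(1) - phi_22 rho(2)]
    numerator   = 0.4898 - (0.270431)(0.3807) - (0.279234)(0.3752) = 0.28207813
    denominator = 1 - (0.270431)(0.3752) - (0.279234)(0.3807) = 0.79222972
  phi_33 = 0.28207813 / 0.79222972 = 0.3561.
Therefore phi_{33} = 0.3561.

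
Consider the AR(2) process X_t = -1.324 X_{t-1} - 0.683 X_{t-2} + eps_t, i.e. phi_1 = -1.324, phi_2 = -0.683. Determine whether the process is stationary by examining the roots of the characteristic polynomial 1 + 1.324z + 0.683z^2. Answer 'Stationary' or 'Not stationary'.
\text{Stationary}

The AR(p) characteristic polynomial is P(z) = 1 + 1.324z + 0.683z^2.
Stationarity requires all roots to lie outside the unit circle, i.e. |z| > 1 for every root.
Set 1 + (1.324) z + (0.683) z^2 = 0, i.e. a z^2 + b z + c = 0 with a = 0.683, b = 1.324, c = 1.
Discriminant D = b^2 - 4ac = (1.324)^2 - 4*(0.683)*1 = 1.752976 - (2.732) = -0.979024.
D < 0, so the roots are the complex-conjugate pair z = (-b +/- i sqrt(-D)) / (2a) = -0.9693 +/- 0.7243i.
For a conjugate pair |z|^2 = z * conj(z) = (product of roots) = c/a = 1/(0.683) = 1.464129, so |z| = sqrt(1.464129) = 1.21 for both roots.
Moduli of all roots: 1.2100, 1.2100.
All moduli strictly greater than 1? Yes.
Verdict: Stationary.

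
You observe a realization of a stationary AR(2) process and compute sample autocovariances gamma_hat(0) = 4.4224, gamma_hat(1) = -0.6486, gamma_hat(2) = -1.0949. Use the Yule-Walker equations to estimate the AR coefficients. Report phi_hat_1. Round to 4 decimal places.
\hat\phi_{1} = -0.1870

The Yule-Walker equations for an AR(p) process read, in matrix form,
  Gamma_p phi = r_p,   with   (Gamma_p)_{ij} = gamma(|i - j|),
                       (r_p)_i = gamma(i),   i,j = 1..p.
Substitute the sample gammas (Toeplitz matrix and right-hand side of size 2):
  Gamma_p = [[4.4224, -0.6486], [-0.6486, 4.4224]]
  r_p     = [-0.6486, -1.0949]
Written out:
  4.4224 phi_1 - 0.6486 phi_2 = -0.6486
  -0.6486 phi_1 + 4.4224 phi_2 = -1.0949
Solve by Cramer's rule:
  det = gamma(0)^2 - gamma(1)^2 = (4.4224)^2 - (-0.6486)^2 = 19.55762176 - 0.42068196 = 19.1369398
  phi_hat_1 = [gamma(1) gamma(0) - gamma(1) gamma(2)] / det = [(-0.6486)(4.4224) - (-0.6486)(-1.0949)] / 19.1369398 = -3.57852078 / 19.1369398 = -0.187
  phi_hat_2 = [gamma(0) gamma(2) - gamma(1)^2] / det = [(4.4224)(-1.0949) - (-0.6486)^2] / 19.1369398 = -5.26276772 / 19.1369398 = -0.275
So phi_hat = [-0.1870, -0.2750].
Therefore phi_hat_1 = -0.1870.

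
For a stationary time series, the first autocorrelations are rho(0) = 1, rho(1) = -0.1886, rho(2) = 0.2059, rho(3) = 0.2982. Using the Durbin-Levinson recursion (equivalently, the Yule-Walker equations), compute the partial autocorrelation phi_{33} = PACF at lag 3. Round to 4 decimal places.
\phi_{33} = 0.3890

The PACF at lag k is phi_{kk}, the last component of the solution
to the Yule-Walker system G_k phi = r_k where
  (G_k)_{ij} = rho(|i - j|), (r_k)_i = rho(i), i,j = 1..k.
Equivalently, Durbin-Levinson gives phi_{kk} iteratively:
  phi_{11} = rho(1)
  phi_{kk} = [rho(k) - sum_{j=1..k-1} phi_{k-1,j} rho(k-j)]
            / [1 - sum_{j=1..k-1} phi_{k-1,j} rho(j)],
  phi_{k,j} = phi_{k-1,j} - phi_{kk} phi_{k-1,k-j},  j = 1..k-1.
Step k = 1:
  phi_11 = rho(1) = -0.1886.
Step k = 2:
  phi_22 = [rho(2) - phi_11 rho(1)] / [1 - phi_11 rho(1)] = [0.2059 - (-0.1886)(-0.1886)] / [1 - (-0.1886)(-0.1886)]
         = 0.17033004 / 0.96443004 = 0.176612.
  Update: phi_21 = phi_11 - phi_22 phi_11 = -0.1886 - (0.176612)(-0.1886) = -0.155291.
Step k = 3:
  phi_33 = [rho(3) - phi_21 rho(2) - phi_22 rho(1)] / [1 - phi_21 rho(1) - phi_22 rho(2)]
    numerator   = 0.2982 - (-0.155291)(0.2059) - (0.176612)(-0.1886) = 0.36348345
    denominator = 1 - (-0.155291)(-0.1886) - (0.176612)(0.2059) = 0.93434769
  phi_33 = 0.36348345 / 0.93434769 = 0.389.
Therefore phi_{33} = 0.3890.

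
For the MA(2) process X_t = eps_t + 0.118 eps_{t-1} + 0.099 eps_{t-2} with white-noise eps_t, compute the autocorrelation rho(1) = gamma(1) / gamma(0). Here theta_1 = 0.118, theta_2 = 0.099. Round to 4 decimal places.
\rho(1) = 0.1267

For an MA(q) process with theta_0 = 1, the autocovariance is
  gamma(k) = sigma^2 * sum_{i=0..q-k} theta_i * theta_{i+k},
and rho(k) = gamma(k) / gamma(0). Sigma^2 cancels.
  numerator   = (1)*(0.118) + (0.118)*(0.099) = 0.129682.
  denominator = (1)^2 + (0.118)^2 + (0.099)^2 = 1.023725.
  rho(1) = 0.129682 / 1.023725 = 0.1267.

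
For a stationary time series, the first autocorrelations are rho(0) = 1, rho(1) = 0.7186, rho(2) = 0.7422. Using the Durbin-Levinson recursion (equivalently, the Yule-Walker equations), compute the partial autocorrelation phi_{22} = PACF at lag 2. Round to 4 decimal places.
\phi_{22} = 0.4669

The PACF at lag k is phi_{kk}, the last component of the solution
to the Yule-Walker system G_k phi = r_k where
  (G_k)_{ij} = rho(|i - j|), (r_k)_i = rho(i), i,j = 1..k.
Equivalently, Durbin-Levinson gives phi_{kk} iteratively:
  phi_{11} = rho(1)
  phi_{kk} = [rho(k) - sum_{j=1..k-1} phi_{k-1,j} rho(k-j)]
            / [1 - sum_{j=1..k-1} phi_{k-1,j} rho(j)],
  phi_{k,j} = phi_{k-1,j} - phi_{kk} phi_{k-1,k-j},  j = 1..k-1.
Step k = 1:
  phi_11 = rho(1) = 0.7186.
Step k = 2:
  phi_22 = [rho(2) - phi_11 rho(1)] / [1 - phi_11 rho(1)] = [0.7422 - (0.7186)(0.7186)] / [1 - (0.7186)(0.7186)]
         = 0.22581404 / 0.48361404 = 0.4669.
Therefore phi_{22} = 0.4669.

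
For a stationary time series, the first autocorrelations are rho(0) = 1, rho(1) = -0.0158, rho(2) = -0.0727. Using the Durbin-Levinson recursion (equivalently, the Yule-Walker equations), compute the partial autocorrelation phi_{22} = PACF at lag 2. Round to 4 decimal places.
\phi_{22} = -0.0730

The PACF at lag k is phi_{kk}, the last component of the solution
to the Yule-Walker system G_k phi = r_k where
  (G_k)_{ij} = rho(|i - j|), (r_k)_i = rho(i), i,j = 1..k.
Equivalently, Durbin-Levinson gives phi_{kk} iteratively:
  phi_{11} = rho(1)
  phi_{kk} = [rho(k) - sum_{j=1..k-1} phi_{k-1,j} rho(k-j)]
            / [1 - sum_{j=1..k-1} phi_{k-1,j} rho(j)],
  phi_{k,j} = phi_{k-1,j} - phi_{kk} phi_{k-1,k-j},  j = 1..k-1.
Step k = 1:
  phi_11 = rho(1) = -0.0158.
Step k = 2:
  phi_22 = [rho(2) - phi_11 rho(1)] / [1 - phi_11 rho(1)] = [-0.0727 - (-0.0158)(-0.0158)] / [1 - (-0.0158)(-0.0158)]
         = -0.07294964 / 0.99975036 = -0.073.
Therefore phi_{22} = -0.0730.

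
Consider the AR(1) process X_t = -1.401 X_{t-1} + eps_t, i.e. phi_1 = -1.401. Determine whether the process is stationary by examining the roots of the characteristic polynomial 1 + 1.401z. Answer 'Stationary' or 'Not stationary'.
\text{Not stationary}

The AR(p) characteristic polynomial is P(z) = 1 + 1.401z.
Stationarity requires all roots to lie outside the unit circle, i.e. |z| > 1 for every root.
This is linear in z: 1 + (1.401) z = 0  =>  z = -1/(1.401) = -0.713776,  |z| = 0.713776.
Moduli of all roots: 0.7138.
All moduli strictly greater than 1? No.
Verdict: Not stationary.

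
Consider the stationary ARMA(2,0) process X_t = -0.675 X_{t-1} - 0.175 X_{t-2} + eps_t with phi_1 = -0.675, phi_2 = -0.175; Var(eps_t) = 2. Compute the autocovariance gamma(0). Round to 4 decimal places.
\gamma(0) = 3.0794

Multiply the model equation by X_{t-k} and take expectations. With theta_0 = psi_0 = 1 and psi_j the MA(infinity) weights, this gives
  gamma(k) - sum_i phi_i gamma(k-i) = c_k,
  c_k = sigma^2 * sum_{j=k..q} theta_j psi_{j-k}   (c_k = 0 for k > q),
using gamma(-m) = gamma(m).
Pure AR (q = 0): c_0 = sigma^2 = 2, c_k = 0 for k >= 1.
Equations for k = 0, 1, 2 (AR order 2, c_2 = 0):
  (E0) gamma(0) = phi_1 gamma(1) + phi_2 gamma(2) + c_0
  (E1) gamma(1) = phi_1 gamma(0) + phi_2 gamma(1) + c_1
  (E2) gamma(2) = phi_1 gamma(1) + phi_2 gamma(0)
From (E1): gamma(1) = A gamma(0) + B with
  A = phi_1 / (1 - phi_2) = -0.675 / 1.175 = -0.574468,   B = c_1 / (1 - phi_2) = 0 / 1.175 = 0.
Insert (E2) into (E0): gamma(0) (1 - phi_2^2) = phi_1 (1 + phi_2) gamma(1) + c_0.
  phi_1 (1 + phi_2) = (-0.675)(0.825) = -0.556875,   1 - phi_2^2 = 0.969375.
Replace gamma(1) by A gamma(0) + B and collect gamma(0):
  gamma(0) [0.969375 - (-0.556875)(-0.574468)] = c_0 = 2
  gamma(0) * 0.649468 = 2
  gamma(0) = 2 / 0.649468 = 3.079443.
Therefore gamma(0) = 3.0794 (to 4 decimal places).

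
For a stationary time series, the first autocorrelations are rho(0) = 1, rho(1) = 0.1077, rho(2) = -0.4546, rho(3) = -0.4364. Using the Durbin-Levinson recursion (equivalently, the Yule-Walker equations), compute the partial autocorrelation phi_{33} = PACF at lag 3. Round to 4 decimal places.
\phi_{33} = -0.4080

The PACF at lag k is phi_{kk}, the last component of the solution
to the Yule-Walker system G_k phi = r_k where
  (G_k)_{ij} = rho(|i - j|), (r_k)_i = rho(i), i,j = 1..k.
Equivalently, Durbin-Levinson gives phi_{kk} iteratively:
  phi_{11} = rho(1)
  phi_{kk} = [rho(k) - sum_{j=1..k-1} phi_{k-1,j} rho(k-j)]
            / [1 - sum_{j=1..k-1} phi_{k-1,j} rho(j)],
  phi_{k,j} = phi_{k-1,j} - phi_{kk} phi_{k-1,k-j},  j = 1..k-1.
Step k = 1:
  phi_11 = rho(1) = 0.1077.
Step k = 2:
  phi_22 = [rho(2) - phi_11 rho(1)] / [1 - phi_11 rho(1)] = [-0.4546 - (0.1077)(0.1077)] / [1 - (0.1077)(0.1077)]
         = -0.46619929 / 0.98840071 = -0.47167.
  Update: phi_21 = phi_11 - phi_22 phi_11 = 0.1077 - (-0.47167)(0.1077) = 0.158499.
Step k = 3:
  phi_33 = [rho(3) - phi_21 rho(2) - phi_22 rho(1)] / [1 - phi_21 rho(1) - phi_22 rho(2)]
    numerator   = -0.4364 - (0.158499)(-0.4546) - (-0.47167)(0.1077) = -0.31354751
    denominator = 1 - (0.158499)(0.1077) - (-0.47167)(-0.4546) = 0.76850834
  phi_33 = -0.31354751 / 0.76850834 = -0.408.
Therefore phi_{33} = -0.4080.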